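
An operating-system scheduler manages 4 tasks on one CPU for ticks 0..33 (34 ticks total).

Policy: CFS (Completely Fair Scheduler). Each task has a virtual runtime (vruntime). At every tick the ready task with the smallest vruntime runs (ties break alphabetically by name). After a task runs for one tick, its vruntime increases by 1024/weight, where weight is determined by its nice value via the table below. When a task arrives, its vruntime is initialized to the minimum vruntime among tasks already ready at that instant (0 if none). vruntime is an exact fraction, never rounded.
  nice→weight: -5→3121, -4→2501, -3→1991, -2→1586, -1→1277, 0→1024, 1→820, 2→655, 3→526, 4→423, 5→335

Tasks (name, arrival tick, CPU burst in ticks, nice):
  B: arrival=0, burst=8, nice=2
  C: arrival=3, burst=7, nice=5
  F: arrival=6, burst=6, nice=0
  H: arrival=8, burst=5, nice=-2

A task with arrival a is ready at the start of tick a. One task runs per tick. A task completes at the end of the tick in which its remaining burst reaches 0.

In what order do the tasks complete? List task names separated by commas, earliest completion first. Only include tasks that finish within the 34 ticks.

completion order = H, B, F, C

t=0: vr[B=0] → run B
t=1: vr[B=1024/655] → run B
t=2: vr[B=2048/655] → run B
t=3: vr[B=3072/655 C=3072/655] → run B
t=4: vr[B=4096/655 C=3072/655] → run C
t=5: vr[B=4096/655 C=339968/43885] → run B
t=6: vr[B=1024/131 C=339968/43885 F=339968/43885] → run C
t=7: vr[B=1024/131 C=474112/43885 F=339968/43885] → run F
t=8: vr[B=1024/131 C=474112/43885 F=383853/43885 H=1024/131] → run B
t=9: vr[B=6144/655 C=474112/43885 F=383853/43885 H=1024/131] → run H
t=10: vr[B=6144/655 C=474112/43885 F=383853/43885 H=879104/103883] → run H
t=11: vr[B=6144/655 C=474112/43885 F=383853/43885 H=946176/103883] → run F
t=12: vr[B=6144/655 C=474112/43885 F=427738/43885 H=946176/103883] → run H
t=13: vr[B=6144/655 C=474112/43885 F=427738/43885 H=1013248/103883] → run B
t=14: vr[B=7168/655 C=474112/43885 F=427738/43885 H=1013248/103883] → run F
t=15: vr[B=7168/655 C=474112/43885 F=471623/43885 H=1013248/103883] → run H
t=16: vr[B=7168/655 C=474112/43885 F=471623/43885 H=1080320/103883] → run H
t=17: vr[B=7168/655 C=474112/43885 F=471623/43885] → run F
t=18: vr[B=7168/655 C=474112/43885 F=515508/43885] → run C
t=19: vr[B=7168/655 C=608256/43885 F=515508/43885] → run B
t=20: vr[C=608256/43885 F=515508/43885] → run F
t=21: vr[C=608256/43885 F=559393/43885] → run F
t=22: vr[C=608256/43885] → run C
t=23: vr[C=148480/8777] → run C
t=24: vr[C=876544/43885] → run C
t=25: vr[C=1010688/43885] → run C
t=26: (idle)
t=27: (idle)
t=28: (idle)
t=29: (idle)
t=30: (idle)
t=31: (idle)
t=32: (idle)
t=33: (idle)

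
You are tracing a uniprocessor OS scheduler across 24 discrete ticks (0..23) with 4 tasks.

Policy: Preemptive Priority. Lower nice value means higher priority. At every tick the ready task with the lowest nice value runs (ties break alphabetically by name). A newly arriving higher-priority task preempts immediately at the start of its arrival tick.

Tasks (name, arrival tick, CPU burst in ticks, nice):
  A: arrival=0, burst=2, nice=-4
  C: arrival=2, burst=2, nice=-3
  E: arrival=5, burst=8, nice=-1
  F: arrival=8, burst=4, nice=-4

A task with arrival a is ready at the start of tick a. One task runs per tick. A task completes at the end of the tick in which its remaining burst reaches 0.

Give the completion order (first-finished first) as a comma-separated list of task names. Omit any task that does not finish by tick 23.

completion order = A, C, F, E

t=0: ready={A} → run A
t=1: ready={A} → run A
t=2: ready={C} → run C
t=3: ready={C} → run C
t=4: (idle)
t=5: ready={E} → run E
t=6: ready={E} → run E
t=7: ready={E} → run E
t=8: ready={E,F} → run F
t=9: ready={E,F} → run F
t=10: ready={E,F} → run F
t=11: ready={E,F} → run F
t=12: ready={E} → run E
t=13: ready={E} → run E
t=14: ready={E} → run E
t=15: ready={E} → run E
t=16: ready={E} → run E
t=17: (idle)
t=18: (idle)
t=19: (idle)
t=20: (idle)
t=21: (idle)
t=22: (idle)
t=23: (idle)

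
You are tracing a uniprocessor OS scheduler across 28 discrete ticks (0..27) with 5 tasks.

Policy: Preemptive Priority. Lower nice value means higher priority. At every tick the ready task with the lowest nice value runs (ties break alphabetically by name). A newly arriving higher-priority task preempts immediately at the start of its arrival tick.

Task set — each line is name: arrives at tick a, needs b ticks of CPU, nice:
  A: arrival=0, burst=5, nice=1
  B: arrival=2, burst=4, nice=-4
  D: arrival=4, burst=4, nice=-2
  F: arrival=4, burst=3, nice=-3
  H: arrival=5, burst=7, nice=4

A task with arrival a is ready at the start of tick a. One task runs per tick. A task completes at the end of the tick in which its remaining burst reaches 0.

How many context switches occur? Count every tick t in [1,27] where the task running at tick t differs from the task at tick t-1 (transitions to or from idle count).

t=0: ready={A} → run A
t=1: ready={A} → run A
t=2: ready={A,B} → run B
t=3: ready={A,B} → run B
t=4: ready={A,B,D,F} → run B
t=5: ready={A,B,D,F,H} → run B
t=6: ready={A,D,F,H} → run F
t=7: ready={A,D,F,H} → run F
t=8: ready={A,D,F,H} → run F
t=9: ready={A,D,H} → run D
t=10: ready={A,D,H} → run D
t=11: ready={A,D,H} → run D
t=12: ready={A,D,H} → run D
t=13: ready={A,H} → run A
t=14: ready={A,H} → run A
t=15: ready={A,H} → run A
t=16: ready={H} → run H
t=17: ready={H} → run H
t=18: ready={H} → run H
t=19: ready={H} → run H
t=20: ready={H} → run H
t=21: ready={H} → run H
t=22: ready={H} → run H
t=23: (idle)
t=24: (idle)
t=25: (idle)
t=26: (idle)
t=27: (idle)

context switches = 6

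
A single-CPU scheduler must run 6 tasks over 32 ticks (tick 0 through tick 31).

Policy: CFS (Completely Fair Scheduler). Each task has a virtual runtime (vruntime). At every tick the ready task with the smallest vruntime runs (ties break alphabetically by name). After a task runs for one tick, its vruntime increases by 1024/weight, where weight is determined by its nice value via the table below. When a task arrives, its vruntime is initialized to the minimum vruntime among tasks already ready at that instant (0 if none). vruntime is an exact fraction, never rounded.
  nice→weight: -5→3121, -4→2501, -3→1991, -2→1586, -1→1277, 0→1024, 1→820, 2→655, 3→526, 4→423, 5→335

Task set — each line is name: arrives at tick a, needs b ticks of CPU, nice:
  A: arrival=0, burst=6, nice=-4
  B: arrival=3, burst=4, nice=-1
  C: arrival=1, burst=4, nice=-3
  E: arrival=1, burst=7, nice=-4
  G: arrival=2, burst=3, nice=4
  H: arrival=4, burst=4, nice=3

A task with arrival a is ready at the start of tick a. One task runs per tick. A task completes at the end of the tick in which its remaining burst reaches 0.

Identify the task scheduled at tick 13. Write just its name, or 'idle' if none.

running at tick 13 = C

t=0: vr[A=0] → run A
t=1: vr[A=1024/2501 C=1024/2501 E=1024/2501] → run A
t=2: vr[A=2048/2501 C=1024/2501 E=1024/2501 G=1024/2501] → run C
t=3: vr[A=2048/2501 B=1024/2501 C=4599808/4979491 E=1024/2501 G=1024/2501] → run B
t=4: vr[A=2048/2501 B=3868672/3193777 C=4599808/4979491 E=1024/2501 G=1024/2501 H=1024/2501] → run E
t=5: vr[A=2048/2501 B=3868672/3193777 C=4599808/4979491 E=2048/2501 G=1024/2501 H=1024/2501] → run G
t=6: vr[A=2048/2501 B=3868672/3193777 C=4599808/4979491 E=2048/2501 G=2994176/1057923 H=1024/2501] → run H
t=7: vr[A=2048/2501 B=3868672/3193777 C=4599808/4979491 E=2048/2501 G=2994176/1057923 H=1549824/657763] → run A
t=8: vr[A=3072/2501 B=3868672/3193777 C=4599808/4979491 E=2048/2501 G=2994176/1057923 H=1549824/657763] → run E
t=9: vr[A=3072/2501 B=3868672/3193777 C=4599808/4979491 E=3072/2501 G=2994176/1057923 H=1549824/657763] → run C
t=10: vr[A=3072/2501 B=3868672/3193777 C=7160832/4979491 E=3072/2501 G=2994176/1057923 H=1549824/657763] → run B
t=11: vr[A=3072/2501 B=6429696/3193777 C=7160832/4979491 E=3072/2501 G=2994176/1057923 H=1549824/657763] → run A
t=12: vr[A=4096/2501 B=6429696/3193777 C=7160832/4979491 E=3072/2501 G=2994176/1057923 H=1549824/657763] → run E
t=13: vr[A=4096/2501 B=6429696/3193777 C=7160832/4979491 E=4096/2501 G=2994176/1057923 H=1549824/657763] → run C
t=14: vr[A=4096/2501 B=6429696/3193777 C=9721856/4979491 E=4096/2501 G=2994176/1057923 H=1549824/657763] → run A
t=15: vr[A=5120/2501 B=6429696/3193777 C=9721856/4979491 E=4096/2501 G=2994176/1057923 H=1549824/657763] → run E
t=16: vr[A=5120/2501 B=6429696/3193777 C=9721856/4979491 E=5120/2501 G=2994176/1057923 H=1549824/657763] → run C
t=17: vr[A=5120/2501 B=6429696/3193777 E=5120/2501 G=2994176/1057923 H=1549824/657763] → run B
t=18: vr[A=5120/2501 B=8990720/3193777 E=5120/2501 G=2994176/1057923 H=1549824/657763] → run A
t=19: vr[B=8990720/3193777 E=5120/2501 G=2994176/1057923 H=1549824/657763] → run E
t=20: vr[B=8990720/3193777 E=6144/2501 G=2994176/1057923 H=1549824/657763] → run H
t=21: vr[B=8990720/3193777 E=6144/2501 G=2994176/1057923 H=2830336/657763] → run E
t=22: vr[B=8990720/3193777 E=7168/2501 G=2994176/1057923 H=2830336/657763] → run B
t=23: vr[E=7168/2501 G=2994176/1057923 H=2830336/657763] → run G
t=24: vr[E=7168/2501 G=5555200/1057923 H=2830336/657763] → run E
t=25: vr[G=5555200/1057923 H=2830336/657763] → run H
t=26: vr[G=5555200/1057923 H=4110848/657763] → run G
t=27: vr[H=4110848/657763] → run H
t=28: (idle)
t=29: (idle)
t=30: (idle)
t=31: (idle)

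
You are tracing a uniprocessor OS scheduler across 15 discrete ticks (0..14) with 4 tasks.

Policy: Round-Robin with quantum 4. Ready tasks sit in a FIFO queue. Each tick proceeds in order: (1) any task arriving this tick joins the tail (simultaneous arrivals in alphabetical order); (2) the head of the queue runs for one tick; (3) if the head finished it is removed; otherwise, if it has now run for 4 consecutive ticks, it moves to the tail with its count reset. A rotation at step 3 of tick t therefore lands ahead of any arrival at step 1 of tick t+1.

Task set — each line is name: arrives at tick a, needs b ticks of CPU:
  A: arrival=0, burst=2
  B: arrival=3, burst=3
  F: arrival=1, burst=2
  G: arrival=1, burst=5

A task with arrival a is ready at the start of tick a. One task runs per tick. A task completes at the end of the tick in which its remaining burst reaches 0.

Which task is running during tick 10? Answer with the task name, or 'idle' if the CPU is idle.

running at tick 10 = B

t=0: queue=[A] q_used=0 → run A
t=1: queue=[A,F,G] q_used=1 → run A
t=2: queue=[F,G] q_used=0 → run F
t=3: queue=[F,G,B] q_used=1 → run F
t=4: queue=[G,B] q_used=0 → run G
t=5: queue=[G,B] q_used=1 → run G
t=6: queue=[G,B] q_used=2 → run G
t=7: queue=[G,B] q_used=3 → run G
t=8: queue=[B,G] q_used=0 → run B
t=9: queue=[B,G] q_used=1 → run B
t=10: queue=[B,G] q_used=2 → run B
t=11: queue=[G] q_used=0 → run G
t=12: (idle)
t=13: (idle)
t=14: (idle)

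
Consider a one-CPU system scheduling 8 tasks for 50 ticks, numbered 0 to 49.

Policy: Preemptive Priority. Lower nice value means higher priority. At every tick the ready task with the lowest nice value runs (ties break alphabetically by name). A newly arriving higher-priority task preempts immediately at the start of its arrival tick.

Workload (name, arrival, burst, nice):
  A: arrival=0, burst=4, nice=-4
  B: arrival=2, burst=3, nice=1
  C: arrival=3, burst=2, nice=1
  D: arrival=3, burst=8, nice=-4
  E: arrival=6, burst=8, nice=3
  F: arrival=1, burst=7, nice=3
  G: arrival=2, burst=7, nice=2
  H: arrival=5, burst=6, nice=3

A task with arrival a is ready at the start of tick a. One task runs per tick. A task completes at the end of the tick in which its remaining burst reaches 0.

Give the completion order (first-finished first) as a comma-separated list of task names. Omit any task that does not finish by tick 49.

completion order = A, D, B, C, G, E, F, H

t=0: ready={A} → run A
t=1: ready={A,F} → run A
t=2: ready={A,B,F,G} → run A
t=3: ready={A,B,C,D,F,G} → run A
t=4: ready={B,C,D,F,G} → run D
t=5: ready={B,C,D,F,G,H} → run D
t=6: ready={B,C,D,E,F,G,H} → run D
t=7: ready={B,C,D,E,F,G,H} → run D
t=8: ready={B,C,D,E,F,G,H} → run D
t=9: ready={B,C,D,E,F,G,H} → run D
t=10: ready={B,C,D,E,F,G,H} → run D
t=11: ready={B,C,D,E,F,G,H} → run D
t=12: ready={B,C,E,F,G,H} → run B
t=13: ready={B,C,E,F,G,H} → run B
t=14: ready={B,C,E,F,G,H} → run B
t=15: ready={C,E,F,G,H} → run C
t=16: ready={C,E,F,G,H} → run C
t=17: ready={E,F,G,H} → run G
t=18: ready={E,F,G,H} → run G
t=19: ready={E,F,G,H} → run G
t=20: ready={E,F,G,H} → run G
t=21: ready={E,F,G,H} → run G
t=22: ready={E,F,G,H} → run G
t=23: ready={E,F,G,H} → run G
t=24: ready={E,F,H} → run E
t=25: ready={E,F,H} → run E
t=26: ready={E,F,H} → run E
t=27: ready={E,F,H} → run E
t=28: ready={E,F,H} → run E
t=29: ready={E,F,H} → run E
t=30: ready={E,F,H} → run E
t=31: ready={E,F,H} → run E
t=32: ready={F,H} → run F
t=33: ready={F,H} → run F
t=34: ready={F,H} → run F
t=35: ready={F,H} → run F
t=36: ready={F,H} → run F
t=37: ready={F,H} → run F
t=38: ready={F,H} → run F
t=39: ready={H} → run H
t=40: ready={H} → run H
t=41: ready={H} → run H
t=42: ready={H} → run H
t=43: ready={H} → run H
t=44: ready={H} → run H
t=45: (idle)
t=46: (idle)
t=47: (idle)
t=48: (idle)
t=49: (idle)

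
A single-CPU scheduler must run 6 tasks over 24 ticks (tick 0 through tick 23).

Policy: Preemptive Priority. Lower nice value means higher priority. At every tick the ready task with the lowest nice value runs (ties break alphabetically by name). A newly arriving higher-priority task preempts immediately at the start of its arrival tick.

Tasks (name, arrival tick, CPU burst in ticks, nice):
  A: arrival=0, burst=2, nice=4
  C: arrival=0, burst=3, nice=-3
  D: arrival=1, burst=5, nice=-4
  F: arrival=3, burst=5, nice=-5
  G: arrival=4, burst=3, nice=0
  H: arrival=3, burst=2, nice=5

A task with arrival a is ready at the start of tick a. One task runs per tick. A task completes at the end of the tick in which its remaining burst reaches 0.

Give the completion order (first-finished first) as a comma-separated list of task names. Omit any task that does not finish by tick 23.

t=0: ready={A,C} → run C
t=1: ready={A,C,D} → run D
t=2: ready={A,C,D} → run D
t=3: ready={A,C,D,F,H} → run F
t=4: ready={A,C,D,F,G,H} → run F
t=5: ready={A,C,D,F,G,H} → run F
t=6: ready={A,C,D,F,G,H} → run F
t=7: ready={A,C,D,F,G,H} → run F
t=8: ready={A,C,D,G,H} → run D
t=9: ready={A,C,D,G,H} → run D
t=10: ready={A,C,D,G,H} → run D
t=11: ready={A,C,G,H} → run C
t=12: ready={A,C,G,H} → run C
t=13: ready={A,G,H} → run G
t=14: ready={A,G,H} → run G
t=15: ready={A,G,H} → run G
t=16: ready={A,H} → run A
t=17: ready={A,H} → run A
t=18: ready={H} → run H
t=19: ready={H} → run H
t=20: (idle)
t=21: (idle)
t=22: (idle)
t=23: (idle)

completion order = F, D, C, G, A, H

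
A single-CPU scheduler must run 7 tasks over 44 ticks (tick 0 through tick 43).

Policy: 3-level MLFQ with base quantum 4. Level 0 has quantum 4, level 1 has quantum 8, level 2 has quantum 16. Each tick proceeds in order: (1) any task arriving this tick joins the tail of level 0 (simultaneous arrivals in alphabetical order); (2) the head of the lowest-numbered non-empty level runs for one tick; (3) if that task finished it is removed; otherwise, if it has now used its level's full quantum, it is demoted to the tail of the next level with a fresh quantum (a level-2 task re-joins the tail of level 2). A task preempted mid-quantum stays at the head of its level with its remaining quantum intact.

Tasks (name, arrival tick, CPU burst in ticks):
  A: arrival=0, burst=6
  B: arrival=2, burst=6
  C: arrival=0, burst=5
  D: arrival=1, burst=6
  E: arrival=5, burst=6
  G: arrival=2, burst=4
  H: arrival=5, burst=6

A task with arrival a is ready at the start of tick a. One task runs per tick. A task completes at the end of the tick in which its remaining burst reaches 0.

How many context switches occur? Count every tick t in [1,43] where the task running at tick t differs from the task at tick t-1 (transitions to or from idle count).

t=0: L0/L1/L2 = AC/-/- → run A
t=1: L0/L1/L2 = ACD/-/- → run A
t=2: L0/L1/L2 = ACDBG/-/- → run A
t=3: L0/L1/L2 = ACDBG/-/- → run A
t=4: L0/L1/L2 = CDBG/A/- → run C
t=5: L0/L1/L2 = CDBGEH/A/- → run C
t=6: L0/L1/L2 = CDBGEH/A/- → run C
t=7: L0/L1/L2 = CDBGEH/A/- → run C
t=8: L0/L1/L2 = DBGEH/AC/- → run D
t=9: L0/L1/L2 = DBGEH/AC/- → run D
t=10: L0/L1/L2 = DBGEH/AC/- → run D
t=11: L0/L1/L2 = DBGEH/AC/- → run D
t=12: L0/L1/L2 = BGEH/ACD/- → run B
t=13: L0/L1/L2 = BGEH/ACD/- → run B
t=14: L0/L1/L2 = BGEH/ACD/- → run B
t=15: L0/L1/L2 = BGEH/ACD/- → run B
t=16: L0/L1/L2 = GEH/ACDB/- → run G
t=17: L0/L1/L2 = GEH/ACDB/- → run G
t=18: L0/L1/L2 = GEH/ACDB/- → run G
t=19: L0/L1/L2 = GEH/ACDB/- → run G
t=20: L0/L1/L2 = EH/ACDB/- → run E
t=21: L0/L1/L2 = EH/ACDB/- → run E
t=22: L0/L1/L2 = EH/ACDB/- → run E
t=23: L0/L1/L2 = EH/ACDB/- → run E
t=24: L0/L1/L2 = H/ACDBE/- → run H
t=25: L0/L1/L2 = H/ACDBE/- → run H
t=26: L0/L1/L2 = H/ACDBE/- → run H
t=27: L0/L1/L2 = H/ACDBE/- → run H
t=28: L0/L1/L2 = -/ACDBEH/- → run A
t=29: L0/L1/L2 = -/ACDBEH/- → run A
t=30: L0/L1/L2 = -/CDBEH/- → run C
t=31: L0/L1/L2 = -/DBEH/- → run D
t=32: L0/L1/L2 = -/DBEH/- → run D
t=33: L0/L1/L2 = -/BEH/- → run B
t=34: L0/L1/L2 = -/BEH/- → run B
t=35: L0/L1/L2 = -/EH/- → run E
t=36: L0/L1/L2 = -/EH/- → run E
t=37: L0/L1/L2 = -/H/- → run H
t=38: L0/L1/L2 = -/H/- → run H
t=39: (idle)
t=40: (idle)
t=41: (idle)
t=42: (idle)
t=43: (idle)

context switches = 13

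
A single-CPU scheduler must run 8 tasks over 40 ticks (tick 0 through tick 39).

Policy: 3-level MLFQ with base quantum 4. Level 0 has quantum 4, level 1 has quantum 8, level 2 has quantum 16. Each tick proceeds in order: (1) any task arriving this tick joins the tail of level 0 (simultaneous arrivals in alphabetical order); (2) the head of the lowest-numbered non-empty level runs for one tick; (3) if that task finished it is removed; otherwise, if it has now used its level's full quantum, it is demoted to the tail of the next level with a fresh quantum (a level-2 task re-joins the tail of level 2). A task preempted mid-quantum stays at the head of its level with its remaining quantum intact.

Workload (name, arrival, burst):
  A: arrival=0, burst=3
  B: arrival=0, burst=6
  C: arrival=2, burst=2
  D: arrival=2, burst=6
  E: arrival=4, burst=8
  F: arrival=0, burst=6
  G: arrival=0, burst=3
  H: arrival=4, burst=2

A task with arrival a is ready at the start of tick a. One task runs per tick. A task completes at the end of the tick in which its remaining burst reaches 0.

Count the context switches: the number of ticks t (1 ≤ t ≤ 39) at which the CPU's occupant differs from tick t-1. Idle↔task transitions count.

context switches = 12

t=0: L0/L1/L2 = ABFG/-/- → run A
t=1: L0/L1/L2 = ABFG/-/- → run A
t=2: L0/L1/L2 = ABFGCD/-/- → run A
t=3: L0/L1/L2 = BFGCD/-/- → run B
t=4: L0/L1/L2 = BFGCDEH/-/- → run B
t=5: L0/L1/L2 = BFGCDEH/-/- → run B
t=6: L0/L1/L2 = BFGCDEH/-/- → run B
t=7: L0/L1/L2 = FGCDEH/B/- → run F
t=8: L0/L1/L2 = FGCDEH/B/- → run F
t=9: L0/L1/L2 = FGCDEH/B/- → run F
t=10: L0/L1/L2 = FGCDEH/B/- → run F
t=11: L0/L1/L2 = GCDEH/BF/- → run G
t=12: L0/L1/L2 = GCDEH/BF/- → run G
t=13: L0/L1/L2 = GCDEH/BF/- → run G
t=14: L0/L1/L2 = CDEH/BF/- → run C
t=15: L0/L1/L2 = CDEH/BF/- → run C
t=16: L0/L1/L2 = DEH/BF/- → run D
t=17: L0/L1/L2 = DEH/BF/- → run D
t=18: L0/L1/L2 = DEH/BF/- → run D
t=19: L0/L1/L2 = DEH/BF/- → run D
t=20: L0/L1/L2 = EH/BFD/- → run E
t=21: L0/L1/L2 = EH/BFD/- → run E
t=22: L0/L1/L2 = EH/BFD/- → run E
t=23: L0/L1/L2 = EH/BFD/- → run E
t=24: L0/L1/L2 = H/BFDE/- → run H
t=25: L0/L1/L2 = H/BFDE/- → run H
t=26: L0/L1/L2 = -/BFDE/- → run B
t=27: L0/L1/L2 = -/BFDE/- → run B
t=28: L0/L1/L2 = -/FDE/- → run F
t=29: L0/L1/L2 = -/FDE/- → run F
t=30: L0/L1/L2 = -/DE/- → run D
t=31: L0/L1/L2 = -/DE/- → run D
t=32: L0/L1/L2 = -/E/- → run E
t=33: L0/L1/L2 = -/E/- → run E
t=34: L0/L1/L2 = -/E/- → run E
t=35: L0/L1/L2 = -/E/- → run E
t=36: (idle)
t=37: (idle)
t=38: (idle)
t=39: (idle)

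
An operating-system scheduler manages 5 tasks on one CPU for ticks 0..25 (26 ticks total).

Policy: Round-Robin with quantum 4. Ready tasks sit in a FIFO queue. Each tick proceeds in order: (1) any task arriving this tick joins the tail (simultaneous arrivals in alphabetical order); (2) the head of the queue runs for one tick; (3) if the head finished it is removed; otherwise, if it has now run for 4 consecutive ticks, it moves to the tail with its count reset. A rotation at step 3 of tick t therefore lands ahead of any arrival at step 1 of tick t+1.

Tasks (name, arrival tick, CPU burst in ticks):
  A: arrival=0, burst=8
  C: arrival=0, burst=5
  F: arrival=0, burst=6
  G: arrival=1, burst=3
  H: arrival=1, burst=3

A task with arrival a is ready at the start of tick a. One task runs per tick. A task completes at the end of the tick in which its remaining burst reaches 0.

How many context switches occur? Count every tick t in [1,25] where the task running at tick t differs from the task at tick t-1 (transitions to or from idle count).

context switches = 8

t=0: queue=[A,C,F] q_used=0 → run A
t=1: queue=[A,C,F,G,H] q_used=1 → run A
t=2: queue=[A,C,F,G,H] q_used=2 → run A
t=3: queue=[A,C,F,G,H] q_used=3 → run A
t=4: queue=[C,F,G,H,A] q_used=0 → run C
t=5: queue=[C,F,G,H,A] q_used=1 → run C
t=6: queue=[C,F,G,H,A] q_used=2 → run C
t=7: queue=[C,F,G,H,A] q_used=3 → run C
t=8: queue=[F,G,H,A,C] q_used=0 → run F
t=9: queue=[F,G,H,A,C] q_used=1 → run F
t=10: queue=[F,G,H,A,C] q_used=2 → run F
t=11: queue=[F,G,H,A,C] q_used=3 → run F
t=12: queue=[G,H,A,C,F] q_used=0 → run G
t=13: queue=[G,H,A,C,F] q_used=1 → run G
t=14: queue=[G,H,A,C,F] q_used=2 → run G
t=15: queue=[H,A,C,F] q_used=0 → run H
t=16: queue=[H,A,C,F] q_used=1 → run H
t=17: queue=[H,A,C,F] q_used=2 → run H
t=18: queue=[A,C,F] q_used=0 → run A
t=19: queue=[A,C,F] q_used=1 → run A
t=20: queue=[A,C,F] q_used=2 → run A
t=21: queue=[A,C,F] q_used=3 → run A
t=22: queue=[C,F] q_used=0 → run C
t=23: queue=[F] q_used=0 → run F
t=24: queue=[F] q_used=1 → run F
t=25: (idle)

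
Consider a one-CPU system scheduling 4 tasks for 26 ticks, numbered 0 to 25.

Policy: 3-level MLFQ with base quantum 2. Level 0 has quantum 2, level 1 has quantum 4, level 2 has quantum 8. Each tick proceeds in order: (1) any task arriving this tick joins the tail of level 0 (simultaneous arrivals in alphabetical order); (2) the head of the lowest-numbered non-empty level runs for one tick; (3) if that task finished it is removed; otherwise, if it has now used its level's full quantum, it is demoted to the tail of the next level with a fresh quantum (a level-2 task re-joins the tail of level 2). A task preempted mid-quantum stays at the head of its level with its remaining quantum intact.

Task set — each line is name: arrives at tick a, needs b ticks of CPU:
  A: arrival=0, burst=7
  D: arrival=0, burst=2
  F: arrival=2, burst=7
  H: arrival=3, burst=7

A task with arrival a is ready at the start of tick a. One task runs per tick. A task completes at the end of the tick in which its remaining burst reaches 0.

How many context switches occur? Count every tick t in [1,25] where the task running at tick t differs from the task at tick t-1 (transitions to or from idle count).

t=0: L0/L1/L2 = AD/-/- → run A
t=1: L0/L1/L2 = AD/-/- → run A
t=2: L0/L1/L2 = DF/A/- → run D
t=3: L0/L1/L2 = DFH/A/- → run D
t=4: L0/L1/L2 = FH/A/- → run F
t=5: L0/L1/L2 = FH/A/- → run F
t=6: L0/L1/L2 = H/AF/- → run H
t=7: L0/L1/L2 = H/AF/- → run H
t=8: L0/L1/L2 = -/AFH/- → run A
t=9: L0/L1/L2 = -/AFH/- → run A
t=10: L0/L1/L2 = -/AFH/- → run A
t=11: L0/L1/L2 = -/AFH/- → run A
t=12: L0/L1/L2 = -/FH/A → run F
t=13: L0/L1/L2 = -/FH/A → run F
t=14: L0/L1/L2 = -/FH/A → run F
t=15: L0/L1/L2 = -/FH/A → run F
t=16: L0/L1/L2 = -/H/AF → run H
t=17: L0/L1/L2 = -/H/AF → run H
t=18: L0/L1/L2 = -/H/AF → run H
t=19: L0/L1/L2 = -/H/AF → run H
t=20: L0/L1/L2 = -/-/AFH → run A
t=21: L0/L1/L2 = -/-/FH → run F
t=22: L0/L1/L2 = -/-/H → run H
t=23: (idle)
t=24: (idle)
t=25: (idle)

context switches = 10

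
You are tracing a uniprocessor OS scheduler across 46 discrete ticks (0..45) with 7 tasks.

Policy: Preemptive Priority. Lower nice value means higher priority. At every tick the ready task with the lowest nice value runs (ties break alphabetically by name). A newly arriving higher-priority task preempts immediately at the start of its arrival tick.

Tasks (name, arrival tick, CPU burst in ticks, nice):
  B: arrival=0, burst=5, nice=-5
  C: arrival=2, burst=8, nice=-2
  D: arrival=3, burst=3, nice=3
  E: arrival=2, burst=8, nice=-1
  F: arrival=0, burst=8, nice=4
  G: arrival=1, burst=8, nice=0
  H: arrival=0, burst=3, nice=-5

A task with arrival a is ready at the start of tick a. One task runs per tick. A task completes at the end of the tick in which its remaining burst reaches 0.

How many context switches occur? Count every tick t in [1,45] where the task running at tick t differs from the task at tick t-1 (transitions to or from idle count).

context switches = 7

t=0: ready={B,F,H} → run B
t=1: ready={B,F,G,H} → run B
t=2: ready={B,C,E,F,G,H} → run B
t=3: ready={B,C,D,E,F,G,H} → run B
t=4: ready={B,C,D,E,F,G,H} → run B
t=5: ready={C,D,E,F,G,H} → run H
t=6: ready={C,D,E,F,G,H} → run H
t=7: ready={C,D,E,F,G,H} → run H
t=8: ready={C,D,E,F,G} → run C
t=9: ready={C,D,E,F,G} → run C
t=10: ready={C,D,E,F,G} → run C
t=11: ready={C,D,E,F,G} → run C
t=12: ready={C,D,E,F,G} → run C
t=13: ready={C,D,E,F,G} → run C
t=14: ready={C,D,E,F,G} → run C
t=15: ready={C,D,E,F,G} → run C
t=16: ready={D,E,F,G} → run E
t=17: ready={D,E,F,G} → run E
t=18: ready={D,E,F,G} → run E
t=19: ready={D,E,F,G} → run E
t=20: ready={D,E,F,G} → run E
t=21: ready={D,E,F,G} → run E
t=22: ready={D,E,F,G} → run E
t=23: ready={D,E,F,G} → run E
t=24: ready={D,F,G} → run G
t=25: ready={D,F,G} → run G
t=26: ready={D,F,G} → run G
t=27: ready={D,F,G} → run G
t=28: ready={D,F,G} → run G
t=29: ready={D,F,G} → run G
t=30: ready={D,F,G} → run G
t=31: ready={D,F,G} → run G
t=32: ready={D,F} → run D
t=33: ready={D,F} → run D
t=34: ready={D,F} → run D
t=35: ready={F} → run F
t=36: ready={F} → run F
t=37: ready={F} → run F
t=38: ready={F} → run F
t=39: ready={F} → run F
t=40: ready={F} → run F
t=41: ready={F} → run F
t=42: ready={F} → run F
t=43: (idle)
t=44: (idle)
t=45: (idle)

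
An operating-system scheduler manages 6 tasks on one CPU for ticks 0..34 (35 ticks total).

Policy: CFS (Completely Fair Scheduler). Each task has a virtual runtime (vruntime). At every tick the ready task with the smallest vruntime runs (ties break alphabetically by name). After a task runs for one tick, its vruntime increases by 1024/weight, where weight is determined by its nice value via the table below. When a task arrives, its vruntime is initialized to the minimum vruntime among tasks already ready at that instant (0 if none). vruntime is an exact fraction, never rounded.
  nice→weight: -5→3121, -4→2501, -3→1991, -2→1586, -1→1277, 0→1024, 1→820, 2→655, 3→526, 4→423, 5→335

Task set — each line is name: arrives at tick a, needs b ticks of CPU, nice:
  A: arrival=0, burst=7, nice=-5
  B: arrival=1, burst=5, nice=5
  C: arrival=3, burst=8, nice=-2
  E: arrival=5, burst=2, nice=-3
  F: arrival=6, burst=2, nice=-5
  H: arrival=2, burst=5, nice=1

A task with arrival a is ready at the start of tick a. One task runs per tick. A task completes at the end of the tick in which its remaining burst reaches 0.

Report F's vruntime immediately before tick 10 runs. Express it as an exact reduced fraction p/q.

t=0: vr[A=0] → run A
t=1: vr[A=1024/3121 B=1024/3121] → run A
t=2: vr[A=2048/3121 B=1024/3121 H=1024/3121] → run B
t=3: vr[A=2048/3121 B=3538944/1045535 C=1024/3121 H=1024/3121] → run C
t=4: vr[A=2048/3121 B=3538944/1045535 C=2409984/2474953 H=1024/3121] → run H
t=5: vr[A=2048/3121 B=3538944/1045535 C=2409984/2474953 E=2048/3121 H=1008896/639805] → run A
t=6: vr[A=3072/3121 B=3538944/1045535 C=2409984/2474953 E=2048/3121 F=2048/3121 H=1008896/639805] → run E
t=7: vr[A=3072/3121 B=3538944/1045535 C=2409984/2474953 E=7273472/6213911 F=2048/3121 H=1008896/639805] → run F
t=8: vr[A=3072/3121 B=3538944/1045535 C=2409984/2474953 E=7273472/6213911 F=3072/3121 H=1008896/639805] → run C
t=9: vr[A=3072/3121 B=3538944/1045535 C=4007936/2474953 E=7273472/6213911 F=3072/3121 H=1008896/639805] → run A
t=10: vr[A=4096/3121 B=3538944/1045535 C=4007936/2474953 E=7273472/6213911 F=3072/3121 H=1008896/639805] → run F
t=11: vr[A=4096/3121 B=3538944/1045535 C=4007936/2474953 E=7273472/6213911 H=1008896/639805] → run E
t=12: vr[A=4096/3121 B=3538944/1045535 C=4007936/2474953 H=1008896/639805] → run A
t=13: vr[A=5120/3121 B=3538944/1045535 C=4007936/2474953 H=1008896/639805] → run H
t=14: vr[A=5120/3121 B=3538944/1045535 C=4007936/2474953 H=1807872/639805] → run C
t=15: vr[A=5120/3121 B=3538944/1045535 C=5605888/2474953 H=1807872/639805] → run A
t=16: vr[A=6144/3121 B=3538944/1045535 C=5605888/2474953 H=1807872/639805] → run A
t=17: vr[B=3538944/1045535 C=5605888/2474953 H=1807872/639805] → run C
t=18: vr[B=3538944/1045535 C=7203840/2474953 H=1807872/639805] → run H
t=19: vr[B=3538944/1045535 C=7203840/2474953 H=2606848/639805] → run C
t=20: vr[B=3538944/1045535 C=8801792/2474953 H=2606848/639805] → run B
t=21: vr[B=6734848/1045535 C=8801792/2474953 H=2606848/639805] → run C
t=22: vr[B=6734848/1045535 C=10399744/2474953 H=2606848/639805] → run H
t=23: vr[B=6734848/1045535 C=10399744/2474953 H=3405824/639805] → run C
t=24: vr[B=6734848/1045535 C=11997696/2474953 H=3405824/639805] → run C
t=25: vr[B=6734848/1045535 H=3405824/639805] → run H
t=26: vr[B=6734848/1045535] → run B
t=27: vr[B=9930752/1045535] → run B
t=28: vr[B=13126656/1045535] → run B
t=29: (idle)
t=30: (idle)
t=31: (idle)
t=32: (idle)
t=33: (idle)
t=34: (idle)

vruntime(F, start of tick 10) = 3072/3121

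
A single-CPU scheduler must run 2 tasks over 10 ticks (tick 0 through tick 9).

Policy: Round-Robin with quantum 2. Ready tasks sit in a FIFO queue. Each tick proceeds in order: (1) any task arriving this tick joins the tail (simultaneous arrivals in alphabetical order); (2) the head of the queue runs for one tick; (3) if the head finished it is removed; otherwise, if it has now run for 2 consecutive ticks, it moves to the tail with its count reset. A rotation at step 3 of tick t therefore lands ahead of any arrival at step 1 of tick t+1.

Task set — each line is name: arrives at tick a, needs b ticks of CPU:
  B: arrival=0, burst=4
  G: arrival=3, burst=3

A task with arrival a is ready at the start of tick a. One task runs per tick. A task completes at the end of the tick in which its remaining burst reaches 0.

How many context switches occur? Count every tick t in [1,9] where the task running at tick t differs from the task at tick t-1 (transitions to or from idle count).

context switches = 2

t=0: queue=[B] q_used=0 → run B
t=1: queue=[B] q_used=1 → run B
t=2: queue=[B] q_used=0 → run B
t=3: queue=[B,G] q_used=1 → run B
t=4: queue=[G] q_used=0 → run G
t=5: queue=[G] q_used=1 → run G
t=6: queue=[G] q_used=0 → run G
t=7: (idle)
t=8: (idle)
t=9: (idle)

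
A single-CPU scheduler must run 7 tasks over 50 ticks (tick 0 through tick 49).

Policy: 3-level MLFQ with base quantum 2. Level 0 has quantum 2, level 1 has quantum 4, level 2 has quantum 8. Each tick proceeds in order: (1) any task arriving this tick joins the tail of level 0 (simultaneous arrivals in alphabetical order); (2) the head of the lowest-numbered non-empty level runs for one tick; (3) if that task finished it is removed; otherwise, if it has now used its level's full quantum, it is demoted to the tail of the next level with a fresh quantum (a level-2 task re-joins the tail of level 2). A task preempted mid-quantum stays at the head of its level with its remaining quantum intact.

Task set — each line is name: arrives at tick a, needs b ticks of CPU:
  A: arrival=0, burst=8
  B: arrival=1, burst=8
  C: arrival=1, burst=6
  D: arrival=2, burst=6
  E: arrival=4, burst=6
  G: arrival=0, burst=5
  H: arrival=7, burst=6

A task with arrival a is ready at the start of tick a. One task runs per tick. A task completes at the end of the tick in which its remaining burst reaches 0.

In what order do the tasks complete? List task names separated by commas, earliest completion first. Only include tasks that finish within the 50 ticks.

t=0: L0/L1/L2 = AG/-/- → run A
t=1: L0/L1/L2 = AGBC/-/- → run A
t=2: L0/L1/L2 = GBCD/A/- → run G
t=3: L0/L1/L2 = GBCD/A/- → run G
t=4: L0/L1/L2 = BCDE/AG/- → run B
t=5: L0/L1/L2 = BCDE/AG/- → run B
t=6: L0/L1/L2 = CDE/AGB/- → run C
t=7: L0/L1/L2 = CDEH/AGB/- → run C
t=8: L0/L1/L2 = DEH/AGBC/- → run D
t=9: L0/L1/L2 = DEH/AGBC/- → run D
t=10: L0/L1/L2 = EH/AGBCD/- → run E
t=11: L0/L1/L2 = EH/AGBCD/- → run E
t=12: L0/L1/L2 = H/AGBCDE/- → run H
t=13: L0/L1/L2 = H/AGBCDE/- → run H
t=14: L0/L1/L2 = -/AGBCDEH/- → run A
t=15: L0/L1/L2 = -/AGBCDEH/- → run A
t=16: L0/L1/L2 = -/AGBCDEH/- → run A
t=17: L0/L1/L2 = -/AGBCDEH/- → run A
t=18: L0/L1/L2 = -/GBCDEH/A → run G
t=19: L0/L1/L2 = -/GBCDEH/A → run G
t=20: L0/L1/L2 = -/GBCDEH/A → run G
t=21: L0/L1/L2 = -/BCDEH/A → run B
t=22: L0/L1/L2 = -/BCDEH/A → run B
t=23: L0/L1/L2 = -/BCDEH/A → run B
t=24: L0/L1/L2 = -/BCDEH/A → run B
t=25: L0/L1/L2 = -/CDEH/AB → run C
t=26: L0/L1/L2 = -/CDEH/AB → run C
t=27: L0/L1/L2 = -/CDEH/AB → run C
t=28: L0/L1/L2 = -/CDEH/AB → run C
t=29: L0/L1/L2 = -/DEH/AB → run D
t=30: L0/L1/L2 = -/DEH/AB → run D
t=31: L0/L1/L2 = -/DEH/AB → run D
t=32: L0/L1/L2 = -/DEH/AB → run D
t=33: L0/L1/L2 = -/EH/AB → run E
t=34: L0/L1/L2 = -/EH/AB → run E
t=35: L0/L1/L2 = -/EH/AB → run E
t=36: L0/L1/L2 = -/EH/AB → run E
t=37: L0/L1/L2 = -/H/AB → run H
t=38: L0/L1/L2 = -/H/AB → run H
t=39: L0/L1/L2 = -/H/AB → run H
t=40: L0/L1/L2 = -/H/AB → run H
t=41: L0/L1/L2 = -/-/AB → run A
t=42: L0/L1/L2 = -/-/AB → run A
t=43: L0/L1/L2 = -/-/B → run B
t=44: L0/L1/L2 = -/-/B → run B
t=45: (idle)
t=46: (idle)
t=47: (idle)
t=48: (idle)
t=49: (idle)

completion order = G, C, D, E, H, A, B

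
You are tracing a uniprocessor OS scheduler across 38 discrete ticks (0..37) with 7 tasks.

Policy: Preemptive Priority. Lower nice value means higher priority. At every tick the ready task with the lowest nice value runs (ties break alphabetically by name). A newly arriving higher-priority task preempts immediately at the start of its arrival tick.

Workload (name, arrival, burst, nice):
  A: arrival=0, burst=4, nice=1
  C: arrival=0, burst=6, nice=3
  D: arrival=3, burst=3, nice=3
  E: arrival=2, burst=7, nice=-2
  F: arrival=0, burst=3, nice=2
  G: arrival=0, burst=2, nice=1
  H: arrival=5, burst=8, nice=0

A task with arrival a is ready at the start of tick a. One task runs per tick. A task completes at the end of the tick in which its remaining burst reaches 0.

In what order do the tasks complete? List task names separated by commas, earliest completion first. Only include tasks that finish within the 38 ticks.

completion order = E, H, A, G, F, C, D

t=0: ready={A,C,F,G} → run A
t=1: ready={A,C,F,G} → run A
t=2: ready={A,C,E,F,G} → run E
t=3: ready={A,C,D,E,F,G} → run E
t=4: ready={A,C,D,E,F,G} → run E
t=5: ready={A,C,D,E,F,G,H} → run E
t=6: ready={A,C,D,E,F,G,H} → run E
t=7: ready={A,C,D,E,F,G,H} → run E
t=8: ready={A,C,D,E,F,G,H} → run E
t=9: ready={A,C,D,F,G,H} → run H
t=10: ready={A,C,D,F,G,H} → run H
t=11: ready={A,C,D,F,G,H} → run H
t=12: ready={A,C,D,F,G,H} → run H
t=13: ready={A,C,D,F,G,H} → run H
t=14: ready={A,C,D,F,G,H} → run H
t=15: ready={A,C,D,F,G,H} → run H
t=16: ready={A,C,D,F,G,H} → run H
t=17: ready={A,C,D,F,G} → run A
t=18: ready={A,C,D,F,G} → run A
t=19: ready={C,D,F,G} → run G
t=20: ready={C,D,F,G} → run G
t=21: ready={C,D,F} → run F
t=22: ready={C,D,F} → run F
t=23: ready={C,D,F} → run F
t=24: ready={C,D} → run C
t=25: ready={C,D} → run C
t=26: ready={C,D} → run C
t=27: ready={C,D} → run C
t=28: ready={C,D} → run C
t=29: ready={C,D} → run C
t=30: ready={D} → run D
t=31: ready={D} → run D
t=32: ready={D} → run D
t=33: (idle)
t=34: (idle)
t=35: (idle)
t=36: (idle)
t=37: (idle)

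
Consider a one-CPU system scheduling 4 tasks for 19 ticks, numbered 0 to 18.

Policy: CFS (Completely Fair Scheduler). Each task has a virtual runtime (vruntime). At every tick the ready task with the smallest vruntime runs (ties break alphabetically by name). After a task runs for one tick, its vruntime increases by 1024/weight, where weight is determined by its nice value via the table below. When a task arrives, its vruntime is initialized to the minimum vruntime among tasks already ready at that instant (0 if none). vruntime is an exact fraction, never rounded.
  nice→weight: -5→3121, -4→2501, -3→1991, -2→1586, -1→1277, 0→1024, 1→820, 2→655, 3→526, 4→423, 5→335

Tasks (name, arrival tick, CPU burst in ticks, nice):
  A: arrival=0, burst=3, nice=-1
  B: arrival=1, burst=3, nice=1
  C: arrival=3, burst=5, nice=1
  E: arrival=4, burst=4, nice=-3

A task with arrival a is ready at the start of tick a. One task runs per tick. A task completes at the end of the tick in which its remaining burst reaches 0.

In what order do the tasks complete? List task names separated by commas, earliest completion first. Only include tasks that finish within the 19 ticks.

completion order = A, E, B, C

t=0: vr[A=0] → run A
t=1: vr[A=1024/1277 B=1024/1277] → run A
t=2: vr[A=2048/1277 B=1024/1277] → run B
t=3: vr[A=2048/1277 B=536832/261785 C=2048/1277] → run A
t=4: vr[B=536832/261785 C=2048/1277 E=2048/1277] → run C
t=5: vr[B=536832/261785 C=746752/261785 E=2048/1277] → run E
t=6: vr[B=536832/261785 C=746752/261785 E=5385216/2542507] → run B
t=7: vr[B=863744/261785 C=746752/261785 E=5385216/2542507] → run E
t=8: vr[B=863744/261785 C=746752/261785 E=6692864/2542507] → run E
t=9: vr[B=863744/261785 C=746752/261785 E=8000512/2542507] → run C
t=10: vr[B=863744/261785 C=1073664/261785 E=8000512/2542507] → run E
t=11: vr[B=863744/261785 C=1073664/261785] → run B
t=12: vr[C=1073664/261785] → run C
t=13: vr[C=1400576/261785] → run C
t=14: vr[C=1727488/261785] → run C
t=15: (idle)
t=16: (idle)
t=17: (idle)
t=18: (idle)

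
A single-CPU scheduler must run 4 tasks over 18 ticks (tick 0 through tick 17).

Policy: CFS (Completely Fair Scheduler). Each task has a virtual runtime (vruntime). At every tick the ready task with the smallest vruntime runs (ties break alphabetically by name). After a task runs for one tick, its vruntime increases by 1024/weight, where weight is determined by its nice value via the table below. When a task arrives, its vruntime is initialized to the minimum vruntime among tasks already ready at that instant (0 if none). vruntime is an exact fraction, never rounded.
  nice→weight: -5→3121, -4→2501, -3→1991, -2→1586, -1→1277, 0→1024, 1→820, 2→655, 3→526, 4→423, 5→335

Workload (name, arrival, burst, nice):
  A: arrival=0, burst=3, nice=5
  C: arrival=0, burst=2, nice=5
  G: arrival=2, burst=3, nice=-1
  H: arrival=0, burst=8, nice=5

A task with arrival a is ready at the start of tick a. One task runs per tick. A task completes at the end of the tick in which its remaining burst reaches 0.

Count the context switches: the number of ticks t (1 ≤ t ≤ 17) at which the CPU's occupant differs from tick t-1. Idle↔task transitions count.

t=0: vr[A=0 C=0 H=0] → run A
t=1: vr[A=1024/335 C=0 H=0] → run C
t=2: vr[A=1024/335 C=1024/335 G=0 H=0] → run G
t=3: vr[A=1024/335 C=1024/335 G=1024/1277 H=0] → run H
t=4: vr[A=1024/335 C=1024/335 G=1024/1277 H=1024/335] → run G
t=5: vr[A=1024/335 C=1024/335 G=2048/1277 H=1024/335] → run G
t=6: vr[A=1024/335 C=1024/335 H=1024/335] → run A
t=7: vr[A=2048/335 C=1024/335 H=1024/335] → run C
t=8: vr[A=2048/335 H=1024/335] → run H
t=9: vr[A=2048/335 H=2048/335] → run A
t=10: vr[H=2048/335] → run H
t=11: vr[H=3072/335] → run H
t=12: vr[H=4096/335] → run H
t=13: vr[H=1024/67] → run H
t=14: vr[H=6144/335] → run H
t=15: vr[H=7168/335] → run H
t=16: (idle)
t=17: (idle)

context switches = 10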